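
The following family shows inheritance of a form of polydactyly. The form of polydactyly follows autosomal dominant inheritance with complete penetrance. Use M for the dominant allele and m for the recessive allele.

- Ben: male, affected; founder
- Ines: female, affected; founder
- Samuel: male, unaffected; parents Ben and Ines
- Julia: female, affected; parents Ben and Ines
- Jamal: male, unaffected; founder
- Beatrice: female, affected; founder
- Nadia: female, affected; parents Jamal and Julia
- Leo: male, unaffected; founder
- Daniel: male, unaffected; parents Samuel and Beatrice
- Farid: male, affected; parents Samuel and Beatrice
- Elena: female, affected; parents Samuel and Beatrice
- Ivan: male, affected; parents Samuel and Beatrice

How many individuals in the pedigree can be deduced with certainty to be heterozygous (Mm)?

7

Obligate heterozygotes: Ben is affected so carries M and passed m to Samuel (mm), so Ben is Mm; Ines is affected so carries M and passed m to Samuel (mm), so Ines is Mm; Beatrice is affected so carries M and passed m to Daniel (mm), so Beatrice is Mm; Nadia is affected so carries M and received m from Jamal (mm), so Nadia is Mm; Farid is affected so carries M and received m from Samuel (mm), so Farid is Mm; Elena is affected so carries M and received m from Samuel (mm), so Elena is Mm; Ivan is affected so carries M and received m from Samuel (mm), so Ivan is Mm.
Every other individual is either homozygous by phenotype or has at least one consistent homozygous assignment, so the count is 7.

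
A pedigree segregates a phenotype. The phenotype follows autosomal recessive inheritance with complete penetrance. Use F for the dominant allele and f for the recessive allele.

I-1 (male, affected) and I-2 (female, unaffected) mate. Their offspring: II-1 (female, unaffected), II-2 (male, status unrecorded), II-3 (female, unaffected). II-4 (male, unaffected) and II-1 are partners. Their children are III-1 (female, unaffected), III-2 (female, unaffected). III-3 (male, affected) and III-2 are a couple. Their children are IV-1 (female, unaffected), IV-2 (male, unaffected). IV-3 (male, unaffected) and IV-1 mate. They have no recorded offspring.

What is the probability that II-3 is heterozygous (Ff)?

1

II-3 is unaffected so carries F and received f from I-1 (ff), so II-3 is Ff, giving P(Ff) = 1.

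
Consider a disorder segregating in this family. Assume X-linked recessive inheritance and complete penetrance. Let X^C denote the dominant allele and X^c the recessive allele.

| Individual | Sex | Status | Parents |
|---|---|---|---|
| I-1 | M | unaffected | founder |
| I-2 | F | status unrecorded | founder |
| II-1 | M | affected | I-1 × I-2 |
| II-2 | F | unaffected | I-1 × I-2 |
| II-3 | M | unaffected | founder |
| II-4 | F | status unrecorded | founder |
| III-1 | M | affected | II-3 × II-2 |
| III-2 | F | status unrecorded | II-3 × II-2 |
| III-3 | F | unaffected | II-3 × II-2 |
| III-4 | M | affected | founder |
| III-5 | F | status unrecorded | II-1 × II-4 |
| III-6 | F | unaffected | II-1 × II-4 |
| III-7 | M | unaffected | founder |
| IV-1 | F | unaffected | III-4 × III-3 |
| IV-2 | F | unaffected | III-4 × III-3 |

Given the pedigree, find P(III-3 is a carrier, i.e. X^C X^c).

1/5

II-3 is unaffected, so II-3 is X^C Y.
II-2 is unaffected so carries C and passed c to III-1 (X^c Y), so II-2 is X^C X^c.
Their cross gives offspring ratios 1/2 X^C X^C : 1/2 X^C X^c. Conditioning on III-3 being unaffected, P(X^C X^c) = 1/2 / 1 = 1/2 before taking III-3's own offspring into account.
III-4 is affected, so III-4 is X^c Y.
Now use III-3's offspring. Probability of each recorded status — unaffected daughter IV-1: 1/2 if III-3 is X^C X^c, 1 if X^C X^C; unaffected daughter IV-2: 1/2 if III-3 is X^C X^c, 1 if X^C X^C.
Bayes: P(X^C X^c) = 1/2·1/4 / (1/2·1/4 + 1/2·1) = 1/5.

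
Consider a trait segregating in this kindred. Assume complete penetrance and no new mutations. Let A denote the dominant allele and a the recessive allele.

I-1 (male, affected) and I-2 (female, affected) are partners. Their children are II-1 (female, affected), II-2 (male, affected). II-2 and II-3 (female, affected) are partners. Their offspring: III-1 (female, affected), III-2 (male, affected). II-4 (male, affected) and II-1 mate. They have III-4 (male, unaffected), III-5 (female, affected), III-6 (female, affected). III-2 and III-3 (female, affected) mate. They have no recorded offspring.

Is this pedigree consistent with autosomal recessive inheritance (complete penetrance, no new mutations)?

Under autosomal recessive, III-4 (unaffected, male) cannot arise from II-4 (affected) × II-1 (affected).

No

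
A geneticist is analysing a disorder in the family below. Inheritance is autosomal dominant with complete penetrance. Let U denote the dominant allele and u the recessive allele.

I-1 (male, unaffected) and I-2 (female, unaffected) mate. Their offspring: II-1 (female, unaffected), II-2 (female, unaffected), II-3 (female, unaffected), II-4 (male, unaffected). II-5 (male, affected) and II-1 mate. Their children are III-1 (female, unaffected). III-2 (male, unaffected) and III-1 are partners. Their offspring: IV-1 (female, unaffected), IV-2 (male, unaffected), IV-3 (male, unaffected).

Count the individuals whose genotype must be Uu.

Obligate heterozygotes: II-5 is affected so carries U and passed u to III-1 (uu), so II-5 is Uu.
Every other individual is either homozygous by phenotype or has at least one consistent homozygous assignment, so the count is 1.

1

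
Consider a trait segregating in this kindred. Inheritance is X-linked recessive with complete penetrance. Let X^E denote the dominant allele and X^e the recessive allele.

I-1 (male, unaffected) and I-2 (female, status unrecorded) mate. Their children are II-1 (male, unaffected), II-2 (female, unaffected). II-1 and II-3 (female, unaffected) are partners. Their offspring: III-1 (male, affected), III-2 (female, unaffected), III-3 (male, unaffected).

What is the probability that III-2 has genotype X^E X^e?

1/2

II-1 is unaffected, so II-1 is X^E Y.
II-3 is unaffected so carries E and passed e to III-1 (X^e Y), so II-3 is X^E X^e.
Their cross gives offspring ratios 1/2 X^E X^E : 1/2 X^E X^e. Conditioning on III-2 being unaffected, P(X^E X^e) = 1/2 / 1 = 1/2.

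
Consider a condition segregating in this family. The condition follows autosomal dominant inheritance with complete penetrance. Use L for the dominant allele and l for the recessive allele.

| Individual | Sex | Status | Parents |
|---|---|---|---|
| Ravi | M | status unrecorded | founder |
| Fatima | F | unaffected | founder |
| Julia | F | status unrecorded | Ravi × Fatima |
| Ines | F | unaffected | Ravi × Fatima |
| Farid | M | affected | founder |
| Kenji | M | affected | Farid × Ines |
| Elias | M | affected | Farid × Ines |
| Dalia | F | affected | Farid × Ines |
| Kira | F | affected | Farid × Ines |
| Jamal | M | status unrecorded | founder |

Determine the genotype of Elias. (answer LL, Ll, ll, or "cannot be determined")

From phenotype alone, Elias is LL or Ll.
Elias is affected so carries L and received l from Ines (ll), so Elias is Ll.

Ll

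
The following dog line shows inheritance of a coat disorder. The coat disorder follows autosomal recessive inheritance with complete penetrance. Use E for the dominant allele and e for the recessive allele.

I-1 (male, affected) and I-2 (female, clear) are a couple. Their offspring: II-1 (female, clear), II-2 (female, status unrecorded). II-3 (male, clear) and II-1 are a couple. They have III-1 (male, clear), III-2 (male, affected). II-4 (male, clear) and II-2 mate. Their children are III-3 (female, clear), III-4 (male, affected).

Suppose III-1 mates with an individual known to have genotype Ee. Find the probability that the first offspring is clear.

5/6

II-3 is clear so carries E and passed e to III-2 (ee), so II-3 is Ee.
II-1 is clear so carries E and received e from I-1 (ee), so II-1 is Ee.
III-1 is a clear offspring of II-3 (Ee) × II-1 (Ee), whose cross gives 1/4 EE : 1/2 Ee : 1/4 ee; conditioning on being clear, III-1 is EE with probability 1/3, Ee with probability 2/3.
Summing over parental genotype combinations, P(offspring is clear) = 1/3·1 + 2/3·3/4 = 5/6.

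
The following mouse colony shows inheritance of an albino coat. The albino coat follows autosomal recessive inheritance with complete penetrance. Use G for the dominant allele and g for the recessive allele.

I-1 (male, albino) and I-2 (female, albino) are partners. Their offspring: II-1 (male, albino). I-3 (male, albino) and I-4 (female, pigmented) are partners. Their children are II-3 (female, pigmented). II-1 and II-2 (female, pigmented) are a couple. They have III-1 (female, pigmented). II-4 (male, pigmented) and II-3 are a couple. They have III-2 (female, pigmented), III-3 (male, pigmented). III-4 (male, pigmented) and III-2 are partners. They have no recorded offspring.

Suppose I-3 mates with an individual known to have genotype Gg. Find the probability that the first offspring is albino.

1/2

I-3 is albino, so I-3 is gg.
The cross gives 1/2 Gg : 1/2 gg, so P(offspring is albino) = 1/2.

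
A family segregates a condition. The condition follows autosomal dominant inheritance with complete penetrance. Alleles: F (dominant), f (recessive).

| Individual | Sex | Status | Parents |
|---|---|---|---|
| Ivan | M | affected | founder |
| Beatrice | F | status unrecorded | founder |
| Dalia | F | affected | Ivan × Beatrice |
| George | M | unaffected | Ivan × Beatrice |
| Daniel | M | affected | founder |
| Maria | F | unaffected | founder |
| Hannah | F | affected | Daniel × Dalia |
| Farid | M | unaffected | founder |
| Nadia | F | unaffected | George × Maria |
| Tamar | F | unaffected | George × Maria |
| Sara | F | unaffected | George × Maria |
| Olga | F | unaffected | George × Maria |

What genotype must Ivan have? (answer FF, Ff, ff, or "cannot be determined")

From phenotype alone, Ivan is FF or Ff.
Ivan is affected so carries F and passed f to George (ff), so Ivan is Ff.

Ff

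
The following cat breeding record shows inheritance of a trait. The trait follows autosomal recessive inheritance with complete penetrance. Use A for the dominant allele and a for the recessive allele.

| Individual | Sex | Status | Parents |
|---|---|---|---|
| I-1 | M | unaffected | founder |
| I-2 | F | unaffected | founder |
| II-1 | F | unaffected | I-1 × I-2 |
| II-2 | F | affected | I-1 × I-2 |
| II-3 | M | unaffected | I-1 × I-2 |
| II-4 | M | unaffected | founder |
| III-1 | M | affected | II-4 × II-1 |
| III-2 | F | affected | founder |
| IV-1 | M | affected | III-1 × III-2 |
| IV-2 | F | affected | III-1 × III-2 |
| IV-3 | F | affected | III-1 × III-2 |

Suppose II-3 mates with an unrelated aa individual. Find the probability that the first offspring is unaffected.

2/3

I-1 is unaffected so carries A and passed a to II-2 (aa), so I-1 is Aa.
I-2 is unaffected so carries A and passed a to II-2 (aa), so I-2 is Aa.
II-3 is an unaffected offspring of I-1 (Aa) × I-2 (Aa), whose cross gives 1/4 AA : 1/2 Aa : 1/4 aa; conditioning on being unaffected, II-3 is AA with probability 1/3, Aa with probability 2/3.
Summing over parental genotype combinations, P(offspring is unaffected) = 1/3·1 + 2/3·1/2 = 2/3.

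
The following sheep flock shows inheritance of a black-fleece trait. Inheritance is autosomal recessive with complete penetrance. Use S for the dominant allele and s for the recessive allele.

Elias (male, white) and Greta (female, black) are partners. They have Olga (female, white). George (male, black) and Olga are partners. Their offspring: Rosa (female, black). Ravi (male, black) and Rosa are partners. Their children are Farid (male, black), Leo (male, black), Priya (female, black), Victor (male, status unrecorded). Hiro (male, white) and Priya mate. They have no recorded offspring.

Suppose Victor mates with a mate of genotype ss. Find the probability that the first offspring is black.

Victor received s from Ravi (ss) and received s from Rosa (ss), so Victor is ss.
The cross gives 1 ss, so P(offspring is black) = 1.

1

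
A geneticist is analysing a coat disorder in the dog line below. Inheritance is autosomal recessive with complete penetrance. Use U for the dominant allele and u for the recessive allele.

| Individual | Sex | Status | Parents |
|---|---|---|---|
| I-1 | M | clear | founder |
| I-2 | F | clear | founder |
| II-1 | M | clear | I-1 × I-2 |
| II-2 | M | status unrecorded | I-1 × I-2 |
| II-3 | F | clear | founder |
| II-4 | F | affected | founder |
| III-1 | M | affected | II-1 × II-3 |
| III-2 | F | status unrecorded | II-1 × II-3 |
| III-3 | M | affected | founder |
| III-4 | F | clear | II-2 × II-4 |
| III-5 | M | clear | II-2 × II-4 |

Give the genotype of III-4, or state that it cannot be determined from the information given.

Uu

From phenotype alone, III-4 is UU or Uu.
III-4 is clear so carries U and received u from II-4 (uu), so III-4 is Uu.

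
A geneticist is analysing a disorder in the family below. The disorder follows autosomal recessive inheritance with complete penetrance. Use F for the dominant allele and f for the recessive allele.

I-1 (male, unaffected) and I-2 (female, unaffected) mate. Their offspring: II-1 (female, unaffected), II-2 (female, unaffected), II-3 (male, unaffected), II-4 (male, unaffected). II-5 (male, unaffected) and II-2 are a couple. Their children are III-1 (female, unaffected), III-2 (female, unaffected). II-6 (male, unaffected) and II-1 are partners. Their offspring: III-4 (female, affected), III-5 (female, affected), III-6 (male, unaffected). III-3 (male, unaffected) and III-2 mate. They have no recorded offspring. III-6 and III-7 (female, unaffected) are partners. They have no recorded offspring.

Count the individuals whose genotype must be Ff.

2

Obligate heterozygotes: II-1 is unaffected so carries F and passed f to III-4 (ff), so II-1 is Ff; II-6 is unaffected so carries F and passed f to III-4 (ff), so II-6 is Ff.
Every other individual is either homozygous by phenotype or has at least one consistent homozygous assignment, so the count is 2.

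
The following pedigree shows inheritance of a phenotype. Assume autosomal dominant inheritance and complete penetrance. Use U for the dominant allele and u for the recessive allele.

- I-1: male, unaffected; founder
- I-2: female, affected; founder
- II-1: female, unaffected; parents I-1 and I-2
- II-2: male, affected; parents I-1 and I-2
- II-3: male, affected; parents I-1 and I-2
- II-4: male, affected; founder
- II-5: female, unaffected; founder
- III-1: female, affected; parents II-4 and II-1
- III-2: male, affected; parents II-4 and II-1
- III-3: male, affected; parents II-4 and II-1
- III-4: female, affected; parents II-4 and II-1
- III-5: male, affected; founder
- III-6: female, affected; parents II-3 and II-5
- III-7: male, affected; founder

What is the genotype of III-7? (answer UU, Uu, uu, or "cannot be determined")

cannot be determined

III-7's phenotype allows UU or Uu, and no parent or child forces a single allele at both positions; consistent genotype assignments exist with III-7 as UU or Uu.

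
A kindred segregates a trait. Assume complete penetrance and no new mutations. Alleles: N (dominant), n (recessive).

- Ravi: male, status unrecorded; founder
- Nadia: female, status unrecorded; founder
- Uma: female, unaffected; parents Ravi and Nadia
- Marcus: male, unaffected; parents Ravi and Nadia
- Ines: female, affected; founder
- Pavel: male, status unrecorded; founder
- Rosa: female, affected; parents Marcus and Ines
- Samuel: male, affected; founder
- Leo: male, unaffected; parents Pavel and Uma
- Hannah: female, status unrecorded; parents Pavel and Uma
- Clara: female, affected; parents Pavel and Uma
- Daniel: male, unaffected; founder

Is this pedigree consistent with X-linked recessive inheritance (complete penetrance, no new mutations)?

Under X-linked recessive, Rosa (affected, female) cannot arise from Marcus (unaffected) × Ines (affected).

No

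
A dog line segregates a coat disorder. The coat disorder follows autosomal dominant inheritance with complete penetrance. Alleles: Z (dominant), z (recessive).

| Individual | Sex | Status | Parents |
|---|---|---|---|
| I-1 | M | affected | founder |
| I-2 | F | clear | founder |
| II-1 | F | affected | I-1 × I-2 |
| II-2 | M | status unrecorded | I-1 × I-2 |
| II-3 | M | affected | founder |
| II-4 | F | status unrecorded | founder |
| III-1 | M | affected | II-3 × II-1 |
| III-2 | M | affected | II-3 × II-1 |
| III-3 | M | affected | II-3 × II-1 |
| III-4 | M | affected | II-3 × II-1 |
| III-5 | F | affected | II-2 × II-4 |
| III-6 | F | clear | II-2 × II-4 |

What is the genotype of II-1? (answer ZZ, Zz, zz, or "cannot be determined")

From phenotype alone, II-1 is ZZ or Zz.
II-1 is affected so carries Z and received z from I-2 (zz), so II-1 is Zz.

Zz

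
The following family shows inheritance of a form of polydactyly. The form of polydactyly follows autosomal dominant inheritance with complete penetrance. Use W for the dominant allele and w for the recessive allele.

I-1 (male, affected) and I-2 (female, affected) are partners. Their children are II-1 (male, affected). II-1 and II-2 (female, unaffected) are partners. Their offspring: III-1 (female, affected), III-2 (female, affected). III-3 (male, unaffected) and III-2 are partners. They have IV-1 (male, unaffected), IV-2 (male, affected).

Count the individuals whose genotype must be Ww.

3

Obligate heterozygotes: III-1 is affected so carries W and received w from II-2 (ww), so III-1 is Ww; III-2 is affected so carries W and received w from II-2 (ww), so III-2 is Ww; IV-2 is affected so carries W and received w from III-3 (ww), so IV-2 is Ww.
Every other individual is either homozygous by phenotype or has at least one consistent homozygous assignment, so the count is 3.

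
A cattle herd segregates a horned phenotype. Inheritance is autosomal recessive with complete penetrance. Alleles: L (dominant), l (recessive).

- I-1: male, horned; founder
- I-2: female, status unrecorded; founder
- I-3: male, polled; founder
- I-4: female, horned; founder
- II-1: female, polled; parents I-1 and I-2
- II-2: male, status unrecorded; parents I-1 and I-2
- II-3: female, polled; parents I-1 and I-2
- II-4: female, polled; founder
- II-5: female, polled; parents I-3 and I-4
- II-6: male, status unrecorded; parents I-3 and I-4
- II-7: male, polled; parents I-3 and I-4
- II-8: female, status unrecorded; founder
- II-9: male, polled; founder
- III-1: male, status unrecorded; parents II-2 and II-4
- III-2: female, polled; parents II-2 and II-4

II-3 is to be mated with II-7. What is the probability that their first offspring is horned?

II-3 is polled so carries L and received l from I-1 (ll), so II-3 is Ll.
II-7 is polled so carries L and received l from I-4 (ll), so II-7 is Ll.
The cross gives 1/4 LL : 1/2 Ll : 1/4 ll, so P(offspring is horned) = 1/4.

1/4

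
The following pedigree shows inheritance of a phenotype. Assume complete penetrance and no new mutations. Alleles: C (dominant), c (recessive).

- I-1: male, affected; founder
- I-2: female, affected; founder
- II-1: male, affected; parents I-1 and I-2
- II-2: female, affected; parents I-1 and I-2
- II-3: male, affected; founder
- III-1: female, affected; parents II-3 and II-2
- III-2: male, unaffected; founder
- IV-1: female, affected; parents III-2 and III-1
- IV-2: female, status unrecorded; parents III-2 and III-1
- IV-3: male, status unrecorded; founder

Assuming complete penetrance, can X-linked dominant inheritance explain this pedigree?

A consistent assignment under X-linked dominant exists: I-1 X^C Y, I-2 X^C X^C, II-1 X^C Y, II-2 X^C X^C, II-3 X^C Y, III-1 X^C X^C, III-2 X^c Y, IV-1 X^C X^c, IV-2 X^C X^c, IV-3 X^C Y.
In this assignment every recorded phenotype matches its genotype and every non-founder's genotype is obtainable from its parents' genotypes, so the pedigree is consistent.

Yes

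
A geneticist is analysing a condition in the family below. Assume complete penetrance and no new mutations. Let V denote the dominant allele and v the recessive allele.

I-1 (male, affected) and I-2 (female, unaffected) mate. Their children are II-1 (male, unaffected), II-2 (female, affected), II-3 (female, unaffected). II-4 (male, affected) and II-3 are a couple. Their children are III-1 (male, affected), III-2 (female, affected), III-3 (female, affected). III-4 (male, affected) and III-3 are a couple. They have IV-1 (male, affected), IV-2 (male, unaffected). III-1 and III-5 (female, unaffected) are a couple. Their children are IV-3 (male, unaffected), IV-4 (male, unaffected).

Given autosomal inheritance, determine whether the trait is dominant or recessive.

III-4 and III-3 are both affected yet have an unaffected child IV-2. Under a recessive model two affected parents are homozygous and every child would be affected, so the trait cannot be recessive.

dominant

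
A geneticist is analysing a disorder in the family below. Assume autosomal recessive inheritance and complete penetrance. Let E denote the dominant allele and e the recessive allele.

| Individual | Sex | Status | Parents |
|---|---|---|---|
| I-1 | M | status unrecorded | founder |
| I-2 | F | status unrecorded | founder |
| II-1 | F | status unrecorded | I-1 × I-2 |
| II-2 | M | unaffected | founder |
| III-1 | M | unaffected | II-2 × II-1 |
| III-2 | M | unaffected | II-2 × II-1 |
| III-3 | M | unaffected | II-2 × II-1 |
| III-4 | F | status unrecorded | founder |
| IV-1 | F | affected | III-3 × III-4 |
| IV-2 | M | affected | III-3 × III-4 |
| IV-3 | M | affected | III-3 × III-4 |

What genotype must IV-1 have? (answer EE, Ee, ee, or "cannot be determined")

IV-1 is affected, so IV-1 is ee.

ee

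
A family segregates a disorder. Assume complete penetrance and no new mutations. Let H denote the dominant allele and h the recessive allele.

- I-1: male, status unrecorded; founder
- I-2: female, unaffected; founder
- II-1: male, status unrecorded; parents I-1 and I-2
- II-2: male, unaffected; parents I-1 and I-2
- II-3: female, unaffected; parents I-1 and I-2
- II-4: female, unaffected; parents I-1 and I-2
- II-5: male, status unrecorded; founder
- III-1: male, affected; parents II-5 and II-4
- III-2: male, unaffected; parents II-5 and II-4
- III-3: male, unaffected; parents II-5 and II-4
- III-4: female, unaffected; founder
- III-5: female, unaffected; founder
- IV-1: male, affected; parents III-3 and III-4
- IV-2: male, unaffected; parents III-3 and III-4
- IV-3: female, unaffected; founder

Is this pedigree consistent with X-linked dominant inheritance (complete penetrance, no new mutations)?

No

Under X-linked dominant, III-1 (affected, male) cannot arise from II-5 (unrecorded) × II-4 (unaffected).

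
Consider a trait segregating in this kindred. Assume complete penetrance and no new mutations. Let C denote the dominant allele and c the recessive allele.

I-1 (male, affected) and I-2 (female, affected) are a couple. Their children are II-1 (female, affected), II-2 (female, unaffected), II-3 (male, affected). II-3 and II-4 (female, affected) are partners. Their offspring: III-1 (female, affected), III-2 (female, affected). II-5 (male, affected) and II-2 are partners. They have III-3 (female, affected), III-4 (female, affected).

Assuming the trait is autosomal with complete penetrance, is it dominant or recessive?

I-1 and I-2 are both affected yet have an unaffected child II-2. Under a recessive model two affected parents are homozygous and every child would be affected, so the trait cannot be recessive.

dominant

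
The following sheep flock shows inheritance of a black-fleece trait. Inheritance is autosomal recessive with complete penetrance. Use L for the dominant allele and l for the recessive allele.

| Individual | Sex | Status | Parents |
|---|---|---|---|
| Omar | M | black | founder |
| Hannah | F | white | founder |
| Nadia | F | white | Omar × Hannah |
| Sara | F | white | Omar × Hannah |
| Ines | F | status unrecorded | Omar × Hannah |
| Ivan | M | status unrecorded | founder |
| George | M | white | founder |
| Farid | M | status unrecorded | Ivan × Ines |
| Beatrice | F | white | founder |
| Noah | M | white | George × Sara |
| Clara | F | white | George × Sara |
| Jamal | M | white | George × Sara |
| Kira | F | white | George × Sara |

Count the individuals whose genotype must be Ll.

2

Obligate heterozygotes: Nadia is white so carries L and received l from Omar (ll), so Nadia is Ll; Sara is white so carries L and received l from Omar (ll), so Sara is Ll.
Every other individual is either homozygous by phenotype or has at least one consistent homozygous assignment, so the count is 2.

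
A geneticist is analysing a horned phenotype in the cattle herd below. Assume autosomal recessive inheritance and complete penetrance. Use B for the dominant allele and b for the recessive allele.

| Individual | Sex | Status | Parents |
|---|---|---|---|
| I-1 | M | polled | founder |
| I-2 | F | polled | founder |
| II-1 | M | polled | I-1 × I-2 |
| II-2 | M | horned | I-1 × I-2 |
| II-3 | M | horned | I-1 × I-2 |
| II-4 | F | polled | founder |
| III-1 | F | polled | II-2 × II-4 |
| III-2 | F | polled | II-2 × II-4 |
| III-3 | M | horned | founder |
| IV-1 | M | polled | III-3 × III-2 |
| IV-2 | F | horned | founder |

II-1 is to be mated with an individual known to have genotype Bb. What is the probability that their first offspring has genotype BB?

1/3

I-1 is polled so carries B and passed b to II-2 (bb), so I-1 is Bb.
I-2 is polled so carries B and passed b to II-2 (bb), so I-2 is Bb.
II-1 is a polled offspring of I-1 (Bb) × I-2 (Bb), whose cross gives 1/4 BB : 1/2 Bb : 1/4 bb; conditioning on being polled, II-1 is BB with probability 1/3, Bb with probability 2/3.
Summing over parental genotype combinations, P(offspring has genotype BB) = 1/3·1/2 + 2/3·1/4 = 1/3.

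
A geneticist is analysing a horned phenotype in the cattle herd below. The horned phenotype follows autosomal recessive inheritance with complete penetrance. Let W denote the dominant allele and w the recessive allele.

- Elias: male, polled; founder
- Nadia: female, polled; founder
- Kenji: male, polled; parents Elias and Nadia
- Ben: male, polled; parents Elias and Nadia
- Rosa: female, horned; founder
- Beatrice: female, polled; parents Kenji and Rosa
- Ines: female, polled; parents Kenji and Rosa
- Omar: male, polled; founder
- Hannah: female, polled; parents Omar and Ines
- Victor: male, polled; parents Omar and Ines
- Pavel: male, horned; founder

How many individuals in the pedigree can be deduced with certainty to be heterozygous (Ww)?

2

Obligate heterozygotes: Beatrice is polled so carries W and received w from Rosa (ww), so Beatrice is Ww; Ines is polled so carries W and received w from Rosa (ww), so Ines is Ww.
Every other individual is either homozygous by phenotype or has at least one consistent homozygous assignment, so the count is 2.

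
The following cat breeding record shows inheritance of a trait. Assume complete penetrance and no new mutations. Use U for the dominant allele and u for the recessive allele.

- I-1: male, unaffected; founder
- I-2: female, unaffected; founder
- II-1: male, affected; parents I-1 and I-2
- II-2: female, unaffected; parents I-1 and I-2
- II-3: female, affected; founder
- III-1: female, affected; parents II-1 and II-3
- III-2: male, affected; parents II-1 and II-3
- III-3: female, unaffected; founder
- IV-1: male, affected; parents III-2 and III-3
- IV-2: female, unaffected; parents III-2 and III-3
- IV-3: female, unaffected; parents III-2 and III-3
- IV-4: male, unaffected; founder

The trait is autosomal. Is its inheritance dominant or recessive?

recessive

I-1 and I-2 are both unaffected yet have an affected child II-1. Under dominance, an affected child requires at least one affected parent, so the trait cannot be dominant.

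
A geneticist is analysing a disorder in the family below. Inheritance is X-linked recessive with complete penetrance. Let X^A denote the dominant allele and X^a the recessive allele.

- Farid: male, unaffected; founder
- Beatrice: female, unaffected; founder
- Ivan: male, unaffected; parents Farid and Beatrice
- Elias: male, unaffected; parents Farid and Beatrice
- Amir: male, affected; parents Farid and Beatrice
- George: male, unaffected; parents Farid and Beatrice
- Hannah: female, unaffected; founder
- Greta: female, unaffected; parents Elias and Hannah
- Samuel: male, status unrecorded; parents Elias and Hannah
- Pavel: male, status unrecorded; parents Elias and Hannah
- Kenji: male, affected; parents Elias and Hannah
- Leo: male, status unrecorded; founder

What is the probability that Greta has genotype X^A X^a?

1/2

Elias is unaffected, so Elias is X^A Y.
Hannah is unaffected so carries A and passed a to Kenji (X^a Y), so Hannah is X^A X^a.
Their cross gives offspring ratios 1/2 X^A X^A : 1/2 X^A X^a. Conditioning on Greta being unaffected, P(X^A X^a) = 1/2 / 1 = 1/2.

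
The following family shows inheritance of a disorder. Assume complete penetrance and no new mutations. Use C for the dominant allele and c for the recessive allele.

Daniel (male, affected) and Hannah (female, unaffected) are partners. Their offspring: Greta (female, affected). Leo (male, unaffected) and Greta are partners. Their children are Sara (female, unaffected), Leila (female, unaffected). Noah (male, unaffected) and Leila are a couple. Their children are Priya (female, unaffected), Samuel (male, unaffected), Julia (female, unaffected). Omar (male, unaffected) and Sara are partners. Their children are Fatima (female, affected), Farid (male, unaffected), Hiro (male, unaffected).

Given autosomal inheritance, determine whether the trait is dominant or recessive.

recessive

Omar and Sara are both unaffected yet have an affected child Fatima. Under dominance, an affected child requires at least one affected parent, so the trait cannot be dominant.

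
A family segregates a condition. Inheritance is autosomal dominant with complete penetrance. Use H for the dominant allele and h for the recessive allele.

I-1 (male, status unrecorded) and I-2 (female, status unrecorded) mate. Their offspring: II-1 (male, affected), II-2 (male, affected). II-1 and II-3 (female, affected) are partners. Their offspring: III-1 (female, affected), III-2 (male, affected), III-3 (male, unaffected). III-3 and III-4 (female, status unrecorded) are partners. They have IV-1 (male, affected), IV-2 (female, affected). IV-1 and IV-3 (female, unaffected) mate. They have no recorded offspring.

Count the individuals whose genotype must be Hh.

4

Obligate heterozygotes: II-1 is affected so carries H and passed h to III-3 (hh), so II-1 is Hh; II-3 is affected so carries H and passed h to III-3 (hh), so II-3 is Hh; IV-1 is affected so carries H and received h from III-3 (hh), so IV-1 is Hh; IV-2 is affected so carries H and received h from III-3 (hh), so IV-2 is Hh.
Every other individual is either homozygous by phenotype or has at least one consistent homozygous assignment, so the count is 4.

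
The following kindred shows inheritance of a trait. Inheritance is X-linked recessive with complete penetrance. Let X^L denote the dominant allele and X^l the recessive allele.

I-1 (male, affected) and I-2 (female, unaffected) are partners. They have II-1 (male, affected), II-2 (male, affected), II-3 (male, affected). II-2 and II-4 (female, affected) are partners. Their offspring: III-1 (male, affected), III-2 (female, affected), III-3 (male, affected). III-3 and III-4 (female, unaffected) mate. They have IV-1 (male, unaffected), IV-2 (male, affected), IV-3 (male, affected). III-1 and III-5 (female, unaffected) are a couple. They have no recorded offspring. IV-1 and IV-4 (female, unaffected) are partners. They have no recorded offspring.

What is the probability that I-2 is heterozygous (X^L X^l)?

1

I-2 is unaffected so carries L and passed l to II-1 (X^l Y), so I-2 is X^L X^l, giving P(X^L X^l) = 1.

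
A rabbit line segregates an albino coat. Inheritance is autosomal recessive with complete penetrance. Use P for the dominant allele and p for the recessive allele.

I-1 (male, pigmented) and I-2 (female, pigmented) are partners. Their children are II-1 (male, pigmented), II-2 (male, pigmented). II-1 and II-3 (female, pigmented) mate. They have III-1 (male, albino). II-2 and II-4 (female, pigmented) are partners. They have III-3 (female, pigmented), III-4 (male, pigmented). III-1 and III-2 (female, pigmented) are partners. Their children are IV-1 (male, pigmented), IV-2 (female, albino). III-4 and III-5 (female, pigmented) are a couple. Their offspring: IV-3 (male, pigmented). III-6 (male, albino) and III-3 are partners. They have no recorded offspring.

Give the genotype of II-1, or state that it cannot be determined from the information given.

From phenotype alone, II-1 is PP or Pp.
II-1 is pigmented so carries P and passed p to III-1 (pp), so II-1 is Pp.

Pp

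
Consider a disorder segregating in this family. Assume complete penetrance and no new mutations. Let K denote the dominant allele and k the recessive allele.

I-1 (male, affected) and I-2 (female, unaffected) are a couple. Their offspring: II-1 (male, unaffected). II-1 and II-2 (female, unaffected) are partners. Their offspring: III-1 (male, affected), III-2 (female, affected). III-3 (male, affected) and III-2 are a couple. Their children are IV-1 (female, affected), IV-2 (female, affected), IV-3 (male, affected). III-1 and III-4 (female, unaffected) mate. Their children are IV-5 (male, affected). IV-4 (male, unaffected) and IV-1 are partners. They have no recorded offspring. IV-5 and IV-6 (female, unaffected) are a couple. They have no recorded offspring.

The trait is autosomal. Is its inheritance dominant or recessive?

recessive

II-1 and II-2 are both unaffected yet have an affected child III-1. Under dominance, an affected child requires at least one affected parent, so the trait cannot be dominant.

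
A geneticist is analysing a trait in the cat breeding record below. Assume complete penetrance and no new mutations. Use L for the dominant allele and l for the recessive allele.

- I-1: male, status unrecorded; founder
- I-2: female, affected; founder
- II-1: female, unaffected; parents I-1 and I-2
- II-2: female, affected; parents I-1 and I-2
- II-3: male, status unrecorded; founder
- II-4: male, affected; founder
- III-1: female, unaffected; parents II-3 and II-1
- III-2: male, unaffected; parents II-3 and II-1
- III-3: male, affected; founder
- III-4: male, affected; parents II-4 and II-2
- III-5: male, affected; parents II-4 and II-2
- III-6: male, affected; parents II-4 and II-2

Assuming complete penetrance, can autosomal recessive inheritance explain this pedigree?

A consistent assignment under autosomal recessive exists: I-1 Ll, I-2 ll, II-1 Ll, II-2 ll, II-3 LL, II-4 ll, III-1 LL, III-2 LL, III-3 ll, III-4 ll, III-5 ll, III-6 ll.
In this assignment every recorded phenotype matches its genotype and every non-founder's genotype is obtainable from its parents' genotypes, so the pedigree is consistent.

Yes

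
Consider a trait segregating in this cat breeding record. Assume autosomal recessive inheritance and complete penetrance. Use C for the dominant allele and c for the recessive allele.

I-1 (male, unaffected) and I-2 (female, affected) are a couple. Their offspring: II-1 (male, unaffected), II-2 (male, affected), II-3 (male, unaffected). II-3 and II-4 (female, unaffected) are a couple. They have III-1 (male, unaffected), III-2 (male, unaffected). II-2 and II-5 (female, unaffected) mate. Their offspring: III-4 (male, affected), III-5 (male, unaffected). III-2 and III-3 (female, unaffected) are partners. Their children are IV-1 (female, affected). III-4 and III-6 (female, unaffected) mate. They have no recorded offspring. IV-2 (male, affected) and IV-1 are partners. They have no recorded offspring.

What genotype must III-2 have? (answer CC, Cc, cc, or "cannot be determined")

Cc

From phenotype alone, III-2 is CC or Cc.
III-2 is unaffected so carries C and passed c to IV-1 (cc), so III-2 is Cc.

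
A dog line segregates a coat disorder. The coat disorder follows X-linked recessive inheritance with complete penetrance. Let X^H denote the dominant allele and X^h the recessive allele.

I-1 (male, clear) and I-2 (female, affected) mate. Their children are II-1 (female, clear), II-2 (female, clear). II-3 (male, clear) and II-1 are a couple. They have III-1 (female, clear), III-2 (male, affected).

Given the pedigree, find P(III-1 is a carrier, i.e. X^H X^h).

1/2

II-3 is clear, so II-3 is X^H Y.
II-1 is clear so carries H and received h from I-2 (X^h X^h), so II-1 is X^H X^h.
Their cross gives offspring ratios 1/2 X^H X^H : 1/2 X^H X^h. Conditioning on III-1 being clear, P(X^H X^h) = 1/2 / 1 = 1/2.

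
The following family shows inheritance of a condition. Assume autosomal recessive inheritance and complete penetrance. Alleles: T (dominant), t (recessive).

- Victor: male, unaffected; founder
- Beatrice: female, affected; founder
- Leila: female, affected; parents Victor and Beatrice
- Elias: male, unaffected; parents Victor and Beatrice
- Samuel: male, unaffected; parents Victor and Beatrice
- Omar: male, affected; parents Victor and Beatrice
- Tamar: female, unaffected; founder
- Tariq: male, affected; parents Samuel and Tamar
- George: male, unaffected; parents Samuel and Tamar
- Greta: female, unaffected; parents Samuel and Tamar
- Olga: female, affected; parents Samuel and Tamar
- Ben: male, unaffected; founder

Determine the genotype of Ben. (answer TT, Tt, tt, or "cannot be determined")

Ben's phenotype allows TT or Tt, and no parent or child forces a single allele at both positions; consistent genotype assignments exist with Ben as TT or Tt.

cannot be determined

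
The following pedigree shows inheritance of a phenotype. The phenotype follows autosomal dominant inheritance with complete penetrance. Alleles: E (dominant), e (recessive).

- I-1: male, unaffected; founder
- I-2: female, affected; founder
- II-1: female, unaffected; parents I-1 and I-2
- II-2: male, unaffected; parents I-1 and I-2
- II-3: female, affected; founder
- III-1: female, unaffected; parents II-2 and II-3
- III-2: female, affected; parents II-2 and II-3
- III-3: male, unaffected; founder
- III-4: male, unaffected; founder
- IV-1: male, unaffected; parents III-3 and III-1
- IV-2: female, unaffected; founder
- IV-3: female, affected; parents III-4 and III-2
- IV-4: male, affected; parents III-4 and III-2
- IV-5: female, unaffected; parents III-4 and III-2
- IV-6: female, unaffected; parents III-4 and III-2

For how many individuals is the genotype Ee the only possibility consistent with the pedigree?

Obligate heterozygotes: I-2 is affected so carries E and passed e to II-1 (ee), so I-2 is Ee; II-3 is affected so carries E and passed e to III-1 (ee), so II-3 is Ee; III-2 is affected so carries E and received e from II-2 (ee), so III-2 is Ee; IV-3 is affected so carries E and received e from III-4 (ee), so IV-3 is Ee; IV-4 is affected so carries E and received e from III-4 (ee), so IV-4 is Ee.
Every other individual is either homozygous by phenotype or has at least one consistent homozygous assignment, so the count is 5.

5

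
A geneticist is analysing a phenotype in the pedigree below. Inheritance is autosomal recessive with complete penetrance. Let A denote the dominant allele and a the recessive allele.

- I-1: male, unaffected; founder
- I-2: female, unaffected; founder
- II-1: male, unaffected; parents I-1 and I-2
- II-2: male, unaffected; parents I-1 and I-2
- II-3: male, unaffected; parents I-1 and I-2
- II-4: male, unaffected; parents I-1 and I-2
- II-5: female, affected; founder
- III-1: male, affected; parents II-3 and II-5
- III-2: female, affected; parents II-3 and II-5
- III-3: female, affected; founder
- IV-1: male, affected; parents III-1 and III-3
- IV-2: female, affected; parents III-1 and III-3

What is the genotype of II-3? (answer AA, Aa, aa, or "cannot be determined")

From phenotype alone, II-3 is AA or Aa.
II-3 is unaffected so carries A and passed a to III-1 (aa), so II-3 is Aa.

Aa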